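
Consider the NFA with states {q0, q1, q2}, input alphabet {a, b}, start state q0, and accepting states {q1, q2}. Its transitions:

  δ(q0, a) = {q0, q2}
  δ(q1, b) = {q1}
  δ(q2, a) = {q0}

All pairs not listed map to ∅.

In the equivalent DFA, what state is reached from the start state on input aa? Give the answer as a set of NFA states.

{q0, q2}

Start: {q0}.
δ(q0,a) = {q0, q2}.
Union: {q0, q2}.
After a: {q0, q2}.
δ(q0,a) = {q0, q2}; δ(q2,a) = {q0}.
Union: {q0, q2}.
After a: {q0, q2}.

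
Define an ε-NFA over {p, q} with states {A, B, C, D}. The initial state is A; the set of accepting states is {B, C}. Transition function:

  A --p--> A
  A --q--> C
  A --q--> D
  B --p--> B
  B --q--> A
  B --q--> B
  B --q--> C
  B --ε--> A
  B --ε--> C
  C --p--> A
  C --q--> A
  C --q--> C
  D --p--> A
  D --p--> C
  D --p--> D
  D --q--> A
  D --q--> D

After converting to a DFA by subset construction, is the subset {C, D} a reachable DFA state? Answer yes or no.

yes

Start state of the DFA: {A} (ε-closure of the NFA start).
{A} --p--> {A}  [seen]
{A} --q--> {C, D}  [new]
{C, D} --p--> {A, C, D}  [new]
{C, D} --q--> {A, C, D}  [seen]
{A, C, D} --p--> {A, C, D}  [seen]
{A, C, D} --q--> {A, C, D}  [seen]
Reachable DFA states: {A}, {C, D}, {A, C, D}.
{C, D} is among them.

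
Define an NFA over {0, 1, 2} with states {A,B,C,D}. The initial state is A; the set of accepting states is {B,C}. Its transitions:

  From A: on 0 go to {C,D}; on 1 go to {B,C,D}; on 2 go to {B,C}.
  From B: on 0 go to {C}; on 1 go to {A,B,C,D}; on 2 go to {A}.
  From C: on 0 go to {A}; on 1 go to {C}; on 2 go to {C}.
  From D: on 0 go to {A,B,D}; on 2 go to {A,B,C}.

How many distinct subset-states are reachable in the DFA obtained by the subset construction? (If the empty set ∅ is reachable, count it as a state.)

10

Start state of the DFA: {A}.
{A} --0--> {C,D}  [new]
{A} --1--> {B,C,D}  [new]
{A} --2--> {B,C}  [new]
{C,D} --0--> {A,B,D}  [new]
{C,D} --1--> {C}  [new]
{C,D} --2--> {A,B,C}  [new]
{B,C,D} --0--> {A,B,C,D}  [new]
{B,C,D} --1--> {A,B,C,D}  [seen]
{B,C,D} --2--> {A,B,C}  [seen]
{B,C} --0--> {A,C}  [new]
{B,C} --1--> {A,B,C,D}  [seen]
{B,C} --2--> {A,C}  [seen]
{A,B,D} --0--> {A,B,C,D}  [seen]
{A,B,D} --1--> {A,B,C,D}  [seen]
{A,B,D} --2--> {A,B,C}  [seen]
{C} --0--> {A}  [seen]
{C} --1--> {C}  [seen]
{C} --2--> {C}  [seen]
{A,B,C} --0--> {A,C,D}  [new]
{A,B,C} --1--> {A,B,C,D}  [seen]
{A,B,C} --2--> {A,B,C}  [seen]
{A,B,C,D} --0--> {A,B,C,D}  [seen]
{A,B,C,D} --1--> {A,B,C,D}  [seen]
{A,B,C,D} --2--> {A,B,C}  [seen]
{A,C} --0--> {A,C,D}  [seen]
{A,C} --1--> {B,C,D}  [seen]
{A,C} --2--> {B,C}  [seen]
{A,C,D} --0--> {A,B,C,D}  [seen]
{A,C,D} --1--> {B,C,D}  [seen]
{A,C,D} --2--> {A,B,C}  [seen]
Reachable DFA states: {A}, {C,D}, {B,C,D}, {B,C}, {A,B,D}, {C}, {A,B,C}, {A,B,C,D}, {A,C}, {A,C,D}.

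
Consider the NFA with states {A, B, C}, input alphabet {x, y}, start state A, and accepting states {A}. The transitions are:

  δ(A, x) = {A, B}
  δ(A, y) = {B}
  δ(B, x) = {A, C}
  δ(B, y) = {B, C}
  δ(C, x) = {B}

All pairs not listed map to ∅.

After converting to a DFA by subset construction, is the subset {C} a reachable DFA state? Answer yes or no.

no

Start state of the DFA: {A}.
{A} --x--> {A, B}  [new]
{A} --y--> {B}  [new]
{A, B} --x--> {A, B, C}  [new]
{A, B} --y--> {B, C}  [new]
{B} --x--> {A, C}  [new]
{B} --y--> {B, C}  [seen]
{A, B, C} --x--> {A, B, C}  [seen]
{A, B, C} --y--> {B, C}  [seen]
{B, C} --x--> {A, B, C}  [seen]
{B, C} --y--> {B, C}  [seen]
{A, C} --x--> {A, B}  [seen]
{A, C} --y--> {B}  [seen]
Reachable DFA states: {A}, {A, B}, {B}, {A, B, C}, {B, C}, {A, C}.
{C} is not among them.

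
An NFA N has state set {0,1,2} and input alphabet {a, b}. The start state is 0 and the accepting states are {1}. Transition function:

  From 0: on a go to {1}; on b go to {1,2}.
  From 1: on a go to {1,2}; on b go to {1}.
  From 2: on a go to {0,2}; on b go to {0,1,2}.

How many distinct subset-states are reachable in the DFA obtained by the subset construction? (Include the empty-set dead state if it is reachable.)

4

Start state of the DFA: {0}.
{0} --a--> {1}  [new]
{0} --b--> {1,2}  [new]
{1} --a--> {1,2}  [seen]
{1} --b--> {1}  [seen]
{1,2} --a--> {0,1,2}  [new]
{1,2} --b--> {0,1,2}  [seen]
{0,1,2} --a--> {0,1,2}  [seen]
{0,1,2} --b--> {0,1,2}  [seen]
Reachable DFA states: {0}, {1}, {1,2}, {0,1,2}.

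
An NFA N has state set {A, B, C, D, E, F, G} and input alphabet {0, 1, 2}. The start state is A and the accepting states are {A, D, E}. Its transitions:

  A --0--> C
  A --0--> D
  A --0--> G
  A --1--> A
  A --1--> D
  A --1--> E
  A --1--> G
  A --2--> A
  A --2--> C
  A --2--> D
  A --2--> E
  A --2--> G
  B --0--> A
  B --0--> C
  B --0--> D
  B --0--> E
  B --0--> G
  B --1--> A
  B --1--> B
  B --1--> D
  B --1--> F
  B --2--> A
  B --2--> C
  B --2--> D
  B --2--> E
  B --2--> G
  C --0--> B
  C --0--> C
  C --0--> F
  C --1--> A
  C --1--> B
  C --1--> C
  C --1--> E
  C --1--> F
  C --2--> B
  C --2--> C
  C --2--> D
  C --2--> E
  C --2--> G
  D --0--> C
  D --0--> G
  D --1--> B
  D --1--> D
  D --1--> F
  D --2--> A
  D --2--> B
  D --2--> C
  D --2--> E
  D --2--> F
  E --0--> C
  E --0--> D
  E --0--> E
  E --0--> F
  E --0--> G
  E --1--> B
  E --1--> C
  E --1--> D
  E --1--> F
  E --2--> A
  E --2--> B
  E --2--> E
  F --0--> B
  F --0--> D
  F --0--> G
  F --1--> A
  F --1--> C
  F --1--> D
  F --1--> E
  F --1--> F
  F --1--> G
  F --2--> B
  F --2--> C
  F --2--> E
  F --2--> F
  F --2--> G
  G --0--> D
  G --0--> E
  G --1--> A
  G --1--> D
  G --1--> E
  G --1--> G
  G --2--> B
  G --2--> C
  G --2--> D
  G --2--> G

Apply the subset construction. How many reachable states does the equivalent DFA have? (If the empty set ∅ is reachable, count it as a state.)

Start state of the DFA: {A}.
{A} --0--> {C, D, G}  [new]
{A} --1--> {A, D, E, G}  [new]
{A} --2--> {A, C, D, E, G}  [new]
{C, D, G} --0--> {B, C, D, E, F, G}  [new]
{C, D, G} --1--> {A, B, C, D, E, F, G}  [new]
{C, D, G} --2--> {A, B, C, D, E, F, G}  [seen]
{A, D, E, G} --0--> {C, D, E, F, G}  [new]
{A, D, E, G} --1--> {A, B, C, D, E, F, G}  [seen]
{A, D, E, G} --2--> {A, B, C, D, E, F, G}  [seen]
{A, C, D, E, G} --0--> {B, C, D, E, F, G}  [seen]
{A, C, D, E, G} --1--> {A, B, C, D, E, F, G}  [seen]
{A, C, D, E, G} --2--> {A, B, C, D, E, F, G}  [seen]
{B, C, D, E, F, G} --0--> {A, B, C, D, E, F, G}  [seen]
{B, C, D, E, F, G} --1--> {A, B, C, D, E, F, G}  [seen]
{B, C, D, E, F, G} --2--> {A, B, C, D, E, F, G}  [seen]
{A, B, C, D, E, F, G} --0--> {A, B, C, D, E, F, G}  [seen]
{A, B, C, D, E, F, G} --1--> {A, B, C, D, E, F, G}  [seen]
{A, B, C, D, E, F, G} --2--> {A, B, C, D, E, F, G}  [seen]
{C, D, E, F, G} --0--> {B, C, D, E, F, G}  [seen]
{C, D, E, F, G} --1--> {A, B, C, D, E, F, G}  [seen]
{C, D, E, F, G} --2--> {A, B, C, D, E, F, G}  [seen]
Reachable DFA states: {A}, {C, D, G}, {A, D, E, G}, {A, C, D, E, G}, {B, C, D, E, F, G}, {A, B, C, D, E, F, G}, {C, D, E, F, G}.

7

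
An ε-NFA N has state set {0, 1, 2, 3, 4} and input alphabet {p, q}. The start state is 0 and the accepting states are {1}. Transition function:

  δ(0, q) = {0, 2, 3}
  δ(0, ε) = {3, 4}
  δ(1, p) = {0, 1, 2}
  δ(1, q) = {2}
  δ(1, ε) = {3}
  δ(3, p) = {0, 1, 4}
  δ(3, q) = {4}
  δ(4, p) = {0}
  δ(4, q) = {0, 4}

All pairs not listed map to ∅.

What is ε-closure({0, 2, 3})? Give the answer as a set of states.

{0, 2, 3, 4}

Begin with {0, 2, 3}.
0 →ε {3, 4}; add 4.
ε-closure = {0, 2, 3, 4}.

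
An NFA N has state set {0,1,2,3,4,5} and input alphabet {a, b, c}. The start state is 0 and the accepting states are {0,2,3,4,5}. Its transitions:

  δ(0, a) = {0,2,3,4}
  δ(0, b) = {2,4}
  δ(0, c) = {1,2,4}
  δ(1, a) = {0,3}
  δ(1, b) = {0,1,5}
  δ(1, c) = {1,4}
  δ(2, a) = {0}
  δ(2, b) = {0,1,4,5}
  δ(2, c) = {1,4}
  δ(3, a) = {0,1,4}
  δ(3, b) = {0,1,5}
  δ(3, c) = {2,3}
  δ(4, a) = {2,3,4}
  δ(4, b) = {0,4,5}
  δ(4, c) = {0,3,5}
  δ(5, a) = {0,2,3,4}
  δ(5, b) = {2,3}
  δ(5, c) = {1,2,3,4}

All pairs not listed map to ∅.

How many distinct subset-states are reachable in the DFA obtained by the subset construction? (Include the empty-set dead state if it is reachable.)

9

Start state of the DFA: {0}.
{0} --a--> {0,2,3,4}  [new]
{0} --b--> {2,4}  [new]
{0} --c--> {1,2,4}  [new]
{0,2,3,4} --a--> {0,1,2,3,4}  [new]
{0,2,3,4} --b--> {0,1,2,4,5}  [new]
{0,2,3,4} --c--> {0,1,2,3,4,5}  [new]
{2,4} --a--> {0,2,3,4}  [seen]
{2,4} --b--> {0,1,4,5}  [new]
{2,4} --c--> {0,1,3,4,5}  [new]
{1,2,4} --a--> {0,2,3,4}  [seen]
{1,2,4} --b--> {0,1,4,5}  [seen]
{1,2,4} --c--> {0,1,3,4,5}  [seen]
{0,1,2,3,4} --a--> {0,1,2,3,4}  [seen]
{0,1,2,3,4} --b--> {0,1,2,4,5}  [seen]
{0,1,2,3,4} --c--> {0,1,2,3,4,5}  [seen]
{0,1,2,4,5} --a--> {0,2,3,4}  [seen]
{0,1,2,4,5} --b--> {0,1,2,3,4,5}  [seen]
{0,1,2,4,5} --c--> {0,1,2,3,4,5}  [seen]
{0,1,2,3,4,5} --a--> {0,1,2,3,4}  [seen]
{0,1,2,3,4,5} --b--> {0,1,2,3,4,5}  [seen]
{0,1,2,3,4,5} --c--> {0,1,2,3,4,5}  [seen]
{0,1,4,5} --a--> {0,2,3,4}  [seen]
{0,1,4,5} --b--> {0,1,2,3,4,5}  [seen]
{0,1,4,5} --c--> {0,1,2,3,4,5}  [seen]
{0,1,3,4,5} --a--> {0,1,2,3,4}  [seen]
{0,1,3,4,5} --b--> {0,1,2,3,4,5}  [seen]
{0,1,3,4,5} --c--> {0,1,2,3,4,5}  [seen]
Reachable DFA states: {0}, {0,2,3,4}, {2,4}, {1,2,4}, {0,1,2,3,4}, {0,1,2,4,5}, {0,1,2,3,4,5}, {0,1,4,5}, {0,1,3,4,5}.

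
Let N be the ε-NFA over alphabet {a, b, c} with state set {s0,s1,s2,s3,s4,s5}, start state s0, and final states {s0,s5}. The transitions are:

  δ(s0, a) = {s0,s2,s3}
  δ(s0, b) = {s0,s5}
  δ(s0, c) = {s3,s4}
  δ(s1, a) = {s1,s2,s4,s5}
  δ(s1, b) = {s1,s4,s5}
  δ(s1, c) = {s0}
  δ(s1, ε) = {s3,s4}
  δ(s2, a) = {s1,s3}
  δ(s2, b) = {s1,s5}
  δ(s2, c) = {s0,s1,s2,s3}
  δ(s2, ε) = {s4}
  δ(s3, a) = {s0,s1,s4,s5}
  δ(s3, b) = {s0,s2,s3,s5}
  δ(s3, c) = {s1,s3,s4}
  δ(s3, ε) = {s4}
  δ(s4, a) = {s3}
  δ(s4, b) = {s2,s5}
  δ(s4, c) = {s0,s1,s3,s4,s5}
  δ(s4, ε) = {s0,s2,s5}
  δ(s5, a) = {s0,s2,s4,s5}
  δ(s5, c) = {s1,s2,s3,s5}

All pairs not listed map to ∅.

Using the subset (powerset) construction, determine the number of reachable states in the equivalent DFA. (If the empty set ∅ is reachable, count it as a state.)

Start state of the DFA: {s0} (ε-closure of the NFA start).
{s0} --a--> {s0,s2,s3,s4,s5}  [new]
{s0} --b--> {s0,s5}  [new]
{s0} --c--> {s0,s2,s3,s4,s5}  [seen]
{s0,s2,s3,s4,s5} --a--> {s0,s1,s2,s3,s4,s5}  [new]
{s0,s2,s3,s4,s5} --b--> {s0,s1,s2,s3,s4,s5}  [seen]
{s0,s2,s3,s4,s5} --c--> {s0,s1,s2,s3,s4,s5}  [seen]
{s0,s5} --a--> {s0,s2,s3,s4,s5}  [seen]
{s0,s5} --b--> {s0,s5}  [seen]
{s0,s5} --c--> {s0,s1,s2,s3,s4,s5}  [seen]
{s0,s1,s2,s3,s4,s5} --a--> {s0,s1,s2,s3,s4,s5}  [seen]
{s0,s1,s2,s3,s4,s5} --b--> {s0,s1,s2,s3,s4,s5}  [seen]
{s0,s1,s2,s3,s4,s5} --c--> {s0,s1,s2,s3,s4,s5}  [seen]
Reachable DFA states: {s0}, {s0,s2,s3,s4,s5}, {s0,s5}, {s0,s1,s2,s3,s4,s5}.

4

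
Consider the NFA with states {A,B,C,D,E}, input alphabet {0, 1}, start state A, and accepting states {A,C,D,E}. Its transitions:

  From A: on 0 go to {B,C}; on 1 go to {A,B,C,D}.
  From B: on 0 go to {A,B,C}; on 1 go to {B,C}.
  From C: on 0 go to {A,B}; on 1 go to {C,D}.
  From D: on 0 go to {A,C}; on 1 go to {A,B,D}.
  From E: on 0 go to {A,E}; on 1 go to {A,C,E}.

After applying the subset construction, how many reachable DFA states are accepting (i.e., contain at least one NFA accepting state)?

5

Start state of the DFA: {A}.
{A} --0--> {B,C}  [new]
{A} --1--> {A,B,C,D}  [new]
{B,C} --0--> {A,B,C}  [new]
{B,C} --1--> {B,C,D}  [new]
{A,B,C,D} --0--> {A,B,C}  [seen]
{A,B,C,D} --1--> {A,B,C,D}  [seen]
{A,B,C} --0--> {A,B,C}  [seen]
{A,B,C} --1--> {A,B,C,D}  [seen]
{B,C,D} --0--> {A,B,C}  [seen]
{B,C,D} --1--> {A,B,C,D}  [seen]
Reachable DFA states: {A}, {B,C}, {A,B,C,D}, {A,B,C}, {B,C,D}.
Accepting DFA states (contain an NFA accepting state): {A}, {B,C}, {A,B,C,D}, {A,B,C}, {B,C,D}.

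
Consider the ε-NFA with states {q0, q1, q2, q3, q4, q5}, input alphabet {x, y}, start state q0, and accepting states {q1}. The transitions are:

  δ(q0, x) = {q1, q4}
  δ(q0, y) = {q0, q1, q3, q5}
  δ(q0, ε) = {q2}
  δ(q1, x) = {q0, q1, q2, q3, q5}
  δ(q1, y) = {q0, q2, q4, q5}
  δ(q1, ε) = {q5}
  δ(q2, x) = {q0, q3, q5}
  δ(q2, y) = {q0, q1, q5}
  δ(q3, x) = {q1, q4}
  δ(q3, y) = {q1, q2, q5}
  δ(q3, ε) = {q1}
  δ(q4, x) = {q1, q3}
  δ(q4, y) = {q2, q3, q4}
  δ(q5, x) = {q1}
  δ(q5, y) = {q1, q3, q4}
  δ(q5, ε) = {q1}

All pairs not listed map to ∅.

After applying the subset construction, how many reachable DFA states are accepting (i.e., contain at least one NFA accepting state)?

Start state of the DFA: {q0, q2} (ε-closure of the NFA start).
{q0, q2} --x--> {q0, q1, q2, q3, q4, q5}  [new]
{q0, q2} --y--> {q0, q1, q2, q3, q5}  [new]
{q0, q1, q2, q3, q4, q5} --x--> {q0, q1, q2, q3, q4, q5}  [seen]
{q0, q1, q2, q3, q4, q5} --y--> {q0, q1, q2, q3, q4, q5}  [seen]
{q0, q1, q2, q3, q5} --x--> {q0, q1, q2, q3, q4, q5}  [seen]
{q0, q1, q2, q3, q5} --y--> {q0, q1, q2, q3, q4, q5}  [seen]
Reachable DFA states: {q0, q2}, {q0, q1, q2, q3, q4, q5}, {q0, q1, q2, q3, q5}.
Accepting DFA states (contain an NFA accepting state): {q0, q1, q2, q3, q4, q5}, {q0, q1, q2, q3, q5}.

2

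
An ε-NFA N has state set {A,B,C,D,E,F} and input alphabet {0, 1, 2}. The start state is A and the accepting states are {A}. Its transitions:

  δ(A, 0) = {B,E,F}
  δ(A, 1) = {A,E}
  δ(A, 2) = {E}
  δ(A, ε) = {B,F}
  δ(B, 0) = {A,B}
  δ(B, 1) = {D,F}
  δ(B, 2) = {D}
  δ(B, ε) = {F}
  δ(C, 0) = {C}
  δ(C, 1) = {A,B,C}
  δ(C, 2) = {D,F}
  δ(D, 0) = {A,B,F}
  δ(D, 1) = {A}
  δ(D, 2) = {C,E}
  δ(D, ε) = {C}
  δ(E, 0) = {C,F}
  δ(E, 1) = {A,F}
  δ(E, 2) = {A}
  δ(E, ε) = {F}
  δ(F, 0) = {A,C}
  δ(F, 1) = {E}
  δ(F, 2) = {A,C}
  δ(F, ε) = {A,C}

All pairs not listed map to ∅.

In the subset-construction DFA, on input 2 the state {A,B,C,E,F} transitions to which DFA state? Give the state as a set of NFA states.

δ(A,2) = {E}; δ(B,2) = {D}; δ(C,2) = {D,F}; δ(E,2) = {A}; δ(F,2) = {A,C}.
Union: {A,C,D,E,F}.
ε-closure gives {A,B,C,D,E,F}.

{A,B,C,D,E,F}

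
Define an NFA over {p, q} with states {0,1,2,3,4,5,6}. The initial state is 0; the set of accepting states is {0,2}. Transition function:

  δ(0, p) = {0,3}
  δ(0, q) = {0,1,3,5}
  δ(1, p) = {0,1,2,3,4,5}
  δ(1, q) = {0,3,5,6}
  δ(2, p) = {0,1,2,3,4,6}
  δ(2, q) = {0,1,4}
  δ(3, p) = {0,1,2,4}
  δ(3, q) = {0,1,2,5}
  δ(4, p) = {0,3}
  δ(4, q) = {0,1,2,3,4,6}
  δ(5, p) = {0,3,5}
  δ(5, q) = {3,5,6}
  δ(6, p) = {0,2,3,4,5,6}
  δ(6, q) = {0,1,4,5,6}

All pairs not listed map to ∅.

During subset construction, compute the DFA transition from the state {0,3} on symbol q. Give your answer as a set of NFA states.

{0,1,2,3,5}

δ(0,q) = {0,1,3,5}; δ(3,q) = {0,1,2,5}.
Union: {0,1,2,3,5}.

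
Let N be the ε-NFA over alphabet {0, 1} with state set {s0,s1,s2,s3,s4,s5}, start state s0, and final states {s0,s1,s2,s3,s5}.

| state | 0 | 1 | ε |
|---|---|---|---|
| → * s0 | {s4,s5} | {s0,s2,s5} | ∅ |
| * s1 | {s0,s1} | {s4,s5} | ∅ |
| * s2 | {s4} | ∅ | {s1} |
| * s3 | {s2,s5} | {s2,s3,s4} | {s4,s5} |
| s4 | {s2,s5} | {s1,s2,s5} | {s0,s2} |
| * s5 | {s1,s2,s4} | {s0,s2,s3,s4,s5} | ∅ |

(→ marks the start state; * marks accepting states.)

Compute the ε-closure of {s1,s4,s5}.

Begin with {s1,s4,s5}.
s4 →ε {s0,s2}; add s0, s2.
ε-closure = {s0,s1,s2,s4,s5}.

{s0,s1,s2,s4,s5}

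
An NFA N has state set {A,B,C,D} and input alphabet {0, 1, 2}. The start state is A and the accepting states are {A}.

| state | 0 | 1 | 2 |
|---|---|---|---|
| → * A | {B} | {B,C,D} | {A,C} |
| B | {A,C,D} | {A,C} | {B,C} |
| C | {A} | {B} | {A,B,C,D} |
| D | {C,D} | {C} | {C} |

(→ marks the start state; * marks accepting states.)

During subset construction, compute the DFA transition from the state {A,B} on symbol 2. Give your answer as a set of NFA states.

δ(A,2) = {A,C}; δ(B,2) = {B,C}.
Union: {A,B,C}.

{A,B,C}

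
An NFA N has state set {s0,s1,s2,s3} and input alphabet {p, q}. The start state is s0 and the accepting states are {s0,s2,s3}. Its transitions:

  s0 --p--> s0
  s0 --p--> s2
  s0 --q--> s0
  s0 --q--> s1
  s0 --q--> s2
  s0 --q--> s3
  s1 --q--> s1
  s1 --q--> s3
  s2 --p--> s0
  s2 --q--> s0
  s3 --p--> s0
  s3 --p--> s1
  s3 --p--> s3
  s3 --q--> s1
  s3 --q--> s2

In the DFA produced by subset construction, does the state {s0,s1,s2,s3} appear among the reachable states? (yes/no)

Start state of the DFA: {s0}.
{s0} --p--> {s0,s2}  [new]
{s0} --q--> {s0,s1,s2,s3}  [new]
{s0,s2} --p--> {s0,s2}  [seen]
{s0,s2} --q--> {s0,s1,s2,s3}  [seen]
{s0,s1,s2,s3} --p--> {s0,s1,s2,s3}  [seen]
{s0,s1,s2,s3} --q--> {s0,s1,s2,s3}  [seen]
Reachable DFA states: {s0}, {s0,s2}, {s0,s1,s2,s3}.
{s0,s1,s2,s3} is among them.

yes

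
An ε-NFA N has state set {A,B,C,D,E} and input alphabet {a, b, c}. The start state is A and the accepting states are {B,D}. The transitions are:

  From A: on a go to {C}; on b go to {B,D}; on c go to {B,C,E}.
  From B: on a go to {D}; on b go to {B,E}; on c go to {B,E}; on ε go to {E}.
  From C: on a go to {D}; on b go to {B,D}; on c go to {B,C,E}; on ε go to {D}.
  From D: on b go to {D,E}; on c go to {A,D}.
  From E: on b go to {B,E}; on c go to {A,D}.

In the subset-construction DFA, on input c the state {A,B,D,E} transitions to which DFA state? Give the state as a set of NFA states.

δ(A,c) = {B,C,E}; δ(B,c) = {B,E}; δ(D,c) = {A,D}; δ(E,c) = {A,D}.
Union: {A,B,C,D,E}.

{A,B,C,D,E}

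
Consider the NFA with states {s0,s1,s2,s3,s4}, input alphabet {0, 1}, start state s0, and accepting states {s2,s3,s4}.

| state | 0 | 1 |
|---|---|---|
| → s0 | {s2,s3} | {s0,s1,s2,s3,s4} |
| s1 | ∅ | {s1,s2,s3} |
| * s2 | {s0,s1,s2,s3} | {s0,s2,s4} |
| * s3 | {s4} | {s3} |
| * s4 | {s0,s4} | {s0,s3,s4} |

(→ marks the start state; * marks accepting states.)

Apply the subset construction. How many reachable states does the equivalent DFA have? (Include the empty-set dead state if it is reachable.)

4

Start state of the DFA: {s0}.
{s0} --0--> {s2,s3}  [new]
{s0} --1--> {s0,s1,s2,s3,s4}  [new]
{s2,s3} --0--> {s0,s1,s2,s3,s4}  [seen]
{s2,s3} --1--> {s0,s2,s3,s4}  [new]
{s0,s1,s2,s3,s4} --0--> {s0,s1,s2,s3,s4}  [seen]
{s0,s1,s2,s3,s4} --1--> {s0,s1,s2,s3,s4}  [seen]
{s0,s2,s3,s4} --0--> {s0,s1,s2,s3,s4}  [seen]
{s0,s2,s3,s4} --1--> {s0,s1,s2,s3,s4}  [seen]
Reachable DFA states: {s0}, {s2,s3}, {s0,s1,s2,s3,s4}, {s0,s2,s3,s4}.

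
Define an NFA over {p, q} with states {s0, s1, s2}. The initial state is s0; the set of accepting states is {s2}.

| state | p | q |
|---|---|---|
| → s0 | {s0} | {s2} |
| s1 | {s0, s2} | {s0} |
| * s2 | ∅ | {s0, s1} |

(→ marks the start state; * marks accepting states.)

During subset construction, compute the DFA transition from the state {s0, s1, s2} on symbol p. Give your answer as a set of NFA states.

δ(s0,p) = {s0}; δ(s1,p) = {s0, s2}; δ(s2,p) = ∅.
Union: {s0, s2}.

{s0, s2}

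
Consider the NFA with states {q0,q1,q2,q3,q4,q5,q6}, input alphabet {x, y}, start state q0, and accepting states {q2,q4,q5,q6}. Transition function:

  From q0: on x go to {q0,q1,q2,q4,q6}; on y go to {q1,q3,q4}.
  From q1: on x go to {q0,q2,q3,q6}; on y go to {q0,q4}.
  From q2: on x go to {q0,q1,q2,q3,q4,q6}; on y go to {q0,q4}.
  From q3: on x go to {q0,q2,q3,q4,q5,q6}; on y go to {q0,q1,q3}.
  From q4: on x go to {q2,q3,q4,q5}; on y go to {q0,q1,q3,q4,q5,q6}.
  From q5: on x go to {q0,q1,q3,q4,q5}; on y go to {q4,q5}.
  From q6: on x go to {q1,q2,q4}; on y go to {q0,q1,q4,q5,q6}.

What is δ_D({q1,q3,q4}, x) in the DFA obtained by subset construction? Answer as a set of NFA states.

{q0,q2,q3,q4,q5,q6}

δ(q1,x) = {q0,q2,q3,q6}; δ(q3,x) = {q0,q2,q3,q4,q5,q6}; δ(q4,x) = {q2,q3,q4,q5}.
Union: {q0,q2,q3,q4,q5,q6}.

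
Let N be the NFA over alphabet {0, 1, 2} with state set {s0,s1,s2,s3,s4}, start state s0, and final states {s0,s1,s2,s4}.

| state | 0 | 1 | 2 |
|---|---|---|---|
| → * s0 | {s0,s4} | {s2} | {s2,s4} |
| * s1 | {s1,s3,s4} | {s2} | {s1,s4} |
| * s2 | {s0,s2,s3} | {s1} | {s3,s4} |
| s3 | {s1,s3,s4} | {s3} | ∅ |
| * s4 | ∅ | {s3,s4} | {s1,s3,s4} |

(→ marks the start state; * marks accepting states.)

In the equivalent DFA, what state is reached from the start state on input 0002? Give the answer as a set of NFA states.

{s1,s2,s3,s4}

Start: {s0}.
δ(s0,0) = {s0,s4}.
Union: {s0,s4}.
After 0: {s0,s4}.
δ(s0,0) = {s0,s4}; δ(s4,0) = ∅.
Union: {s0,s4}.
After 0: {s0,s4}.
δ(s0,0) = {s0,s4}; δ(s4,0) = ∅.
Union: {s0,s4}.
After 0: {s0,s4}.
δ(s0,2) = {s2,s4}; δ(s4,2) = {s1,s3,s4}.
Union: {s1,s2,s3,s4}.
After 2: {s1,s2,s3,s4}.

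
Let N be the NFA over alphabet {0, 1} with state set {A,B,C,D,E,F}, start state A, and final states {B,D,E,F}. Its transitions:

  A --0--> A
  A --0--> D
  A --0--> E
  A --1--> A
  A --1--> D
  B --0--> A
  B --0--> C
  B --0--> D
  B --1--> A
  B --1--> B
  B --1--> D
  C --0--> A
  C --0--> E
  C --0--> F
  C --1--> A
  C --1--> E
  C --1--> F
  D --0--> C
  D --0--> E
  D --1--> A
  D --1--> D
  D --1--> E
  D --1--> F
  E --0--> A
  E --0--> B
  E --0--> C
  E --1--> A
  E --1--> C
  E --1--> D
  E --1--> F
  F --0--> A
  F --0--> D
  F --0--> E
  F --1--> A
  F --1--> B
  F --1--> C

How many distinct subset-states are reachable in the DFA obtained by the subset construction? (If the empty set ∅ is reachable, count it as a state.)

8

Start state of the DFA: {A}.
{A} --0--> {A,D,E}  [new]
{A} --1--> {A,D}  [new]
{A,D,E} --0--> {A,B,C,D,E}  [new]
{A,D,E} --1--> {A,C,D,E,F}  [new]
{A,D} --0--> {A,C,D,E}  [new]
{A,D} --1--> {A,D,E,F}  [new]
{A,B,C,D,E} --0--> {A,B,C,D,E,F}  [new]
{A,B,C,D,E} --1--> {A,B,C,D,E,F}  [seen]
{A,C,D,E,F} --0--> {A,B,C,D,E,F}  [seen]
{A,C,D,E,F} --1--> {A,B,C,D,E,F}  [seen]
{A,C,D,E} --0--> {A,B,C,D,E,F}  [seen]
{A,C,D,E} --1--> {A,C,D,E,F}  [seen]
{A,D,E,F} --0--> {A,B,C,D,E}  [seen]
{A,D,E,F} --1--> {A,B,C,D,E,F}  [seen]
{A,B,C,D,E,F} --0--> {A,B,C,D,E,F}  [seen]
{A,B,C,D,E,F} --1--> {A,B,C,D,E,F}  [seen]
Reachable DFA states: {A}, {A,D,E}, {A,D}, {A,B,C,D,E}, {A,C,D,E,F}, {A,C,D,E}, {A,D,E,F}, {A,B,C,D,E,F}.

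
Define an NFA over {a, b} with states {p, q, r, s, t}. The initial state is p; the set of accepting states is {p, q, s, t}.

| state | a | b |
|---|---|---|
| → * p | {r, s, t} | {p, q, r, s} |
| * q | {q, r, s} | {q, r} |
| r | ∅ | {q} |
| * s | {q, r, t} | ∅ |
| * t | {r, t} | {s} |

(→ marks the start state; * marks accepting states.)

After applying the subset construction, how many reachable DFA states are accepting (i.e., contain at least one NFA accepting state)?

8

Start state of the DFA: {p}.
{p} --a--> {r, s, t}  [new]
{p} --b--> {p, q, r, s}  [new]
{r, s, t} --a--> {q, r, t}  [new]
{r, s, t} --b--> {q, s}  [new]
{p, q, r, s} --a--> {q, r, s, t}  [new]
{p, q, r, s} --b--> {p, q, r, s}  [seen]
{q, r, t} --a--> {q, r, s, t}  [seen]
{q, r, t} --b--> {q, r, s}  [new]
{q, s} --a--> {q, r, s, t}  [seen]
{q, s} --b--> {q, r}  [new]
{q, r, s, t} --a--> {q, r, s, t}  [seen]
{q, r, s, t} --b--> {q, r, s}  [seen]
{q, r, s} --a--> {q, r, s, t}  [seen]
{q, r, s} --b--> {q, r}  [seen]
{q, r} --a--> {q, r, s}  [seen]
{q, r} --b--> {q, r}  [seen]
Reachable DFA states: {p}, {r, s, t}, {p, q, r, s}, {q, r, t}, {q, s}, {q, r, s, t}, {q, r, s}, {q, r}.
Accepting DFA states (contain an NFA accepting state): {p}, {r, s, t}, {p, q, r, s}, {q, r, t}, {q, s}, {q, r, s, t}, {q, r, s}, {q, r}.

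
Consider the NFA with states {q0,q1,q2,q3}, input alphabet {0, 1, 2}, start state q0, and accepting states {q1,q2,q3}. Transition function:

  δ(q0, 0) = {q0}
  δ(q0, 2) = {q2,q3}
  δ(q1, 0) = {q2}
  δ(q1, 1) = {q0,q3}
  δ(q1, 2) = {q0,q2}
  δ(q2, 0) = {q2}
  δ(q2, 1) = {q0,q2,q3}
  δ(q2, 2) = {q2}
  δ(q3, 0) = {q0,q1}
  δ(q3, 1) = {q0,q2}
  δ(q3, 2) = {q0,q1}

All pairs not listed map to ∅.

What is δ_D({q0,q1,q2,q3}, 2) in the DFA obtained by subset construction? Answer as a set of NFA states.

δ(q0,2) = {q2,q3}; δ(q1,2) = {q0,q2}; δ(q2,2) = {q2}; δ(q3,2) = {q0,q1}.
Union: {q0,q1,q2,q3}.

{q0,q1,q2,q3}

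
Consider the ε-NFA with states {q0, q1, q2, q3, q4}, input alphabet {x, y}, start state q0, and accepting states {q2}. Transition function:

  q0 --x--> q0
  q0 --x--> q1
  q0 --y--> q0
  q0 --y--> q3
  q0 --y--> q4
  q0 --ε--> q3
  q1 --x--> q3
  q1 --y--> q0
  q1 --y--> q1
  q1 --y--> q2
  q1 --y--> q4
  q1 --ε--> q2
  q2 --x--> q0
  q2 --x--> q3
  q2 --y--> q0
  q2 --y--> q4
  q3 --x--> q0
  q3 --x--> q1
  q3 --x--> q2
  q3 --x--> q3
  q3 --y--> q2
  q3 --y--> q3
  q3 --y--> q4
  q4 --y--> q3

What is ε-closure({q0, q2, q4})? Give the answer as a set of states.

Begin with {q0, q2, q4}.
q0 →ε {q3}; add q3.
ε-closure = {q0, q2, q3, q4}.

{q0, q2, q3, q4}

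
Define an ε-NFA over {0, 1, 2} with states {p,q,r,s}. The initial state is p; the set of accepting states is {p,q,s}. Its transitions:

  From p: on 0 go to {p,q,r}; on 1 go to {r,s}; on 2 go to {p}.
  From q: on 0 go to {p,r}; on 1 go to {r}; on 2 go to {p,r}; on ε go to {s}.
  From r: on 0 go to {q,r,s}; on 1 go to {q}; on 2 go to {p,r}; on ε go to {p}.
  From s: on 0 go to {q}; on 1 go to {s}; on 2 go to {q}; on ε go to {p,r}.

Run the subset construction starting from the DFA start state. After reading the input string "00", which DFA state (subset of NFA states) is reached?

{p,q,r,s}

Start: {p}.
δ(p,0) = {p,q,r}.
Union: {p,q,r}.
ε-closure gives {p,q,r,s}.
After 0: {p,q,r,s}.
δ(p,0) = {p,q,r}; δ(q,0) = {p,r}; δ(r,0) = {q,r,s}; δ(s,0) = {q}.
Union: {p,q,r,s}.
After 0: {p,q,r,s}.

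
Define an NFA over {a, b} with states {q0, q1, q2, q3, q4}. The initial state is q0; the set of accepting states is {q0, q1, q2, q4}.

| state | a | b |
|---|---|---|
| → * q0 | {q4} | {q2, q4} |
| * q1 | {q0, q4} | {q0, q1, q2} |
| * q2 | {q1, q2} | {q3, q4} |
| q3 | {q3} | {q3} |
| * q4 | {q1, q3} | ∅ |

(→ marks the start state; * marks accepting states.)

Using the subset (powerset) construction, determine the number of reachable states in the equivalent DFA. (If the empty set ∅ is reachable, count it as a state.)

Start state of the DFA: {q0}.
{q0} --a--> {q4}  [new]
{q0} --b--> {q2, q4}  [new]
{q4} --a--> {q1, q3}  [new]
{q4} --b--> ∅  [new]
{q2, q4} --a--> {q1, q2, q3}  [new]
{q2, q4} --b--> {q3, q4}  [new]
{q1, q3} --a--> {q0, q3, q4}  [new]
{q1, q3} --b--> {q0, q1, q2, q3}  [new]
∅ --a--> ∅  [seen]
∅ --b--> ∅  [seen]
{q1, q2, q3} --a--> {q0, q1, q2, q3, q4}  [new]
{q1, q2, q3} --b--> {q0, q1, q2, q3, q4}  [seen]
{q3, q4} --a--> {q1, q3}  [seen]
{q3, q4} --b--> {q3}  [new]
{q0, q3, q4} --a--> {q1, q3, q4}  [new]
{q0, q3, q4} --b--> {q2, q3, q4}  [new]
{q0, q1, q2, q3} --a--> {q0, q1, q2, q3, q4}  [seen]
{q0, q1, q2, q3} --b--> {q0, q1, q2, q3, q4}  [seen]
{q0, q1, q2, q3, q4} --a--> {q0, q1, q2, q3, q4}  [seen]
{q0, q1, q2, q3, q4} --b--> {q0, q1, q2, q3, q4}  [seen]
{q3} --a--> {q3}  [seen]
{q3} --b--> {q3}  [seen]
{q1, q3, q4} --a--> {q0, q1, q3, q4}  [new]
{q1, q3, q4} --b--> {q0, q1, q2, q3}  [seen]
{q2, q3, q4} --a--> {q1, q2, q3}  [seen]
{q2, q3, q4} --b--> {q3, q4}  [seen]
{q0, q1, q3, q4} --a--> {q0, q1, q3, q4}  [seen]
{q0, q1, q3, q4} --b--> {q0, q1, q2, q3, q4}  [seen]
Reachable DFA states: {q0}, {q4}, {q2, q4}, {q1, q3}, ∅, {q1, q2, q3}, {q3, q4}, {q0, q3, q4}, {q0, q1, q2, q3}, {q0, q1, q2, q3, q4}, {q3}, {q1, q3, q4}, {q2, q3, q4}, {q0, q1, q3, q4}.

14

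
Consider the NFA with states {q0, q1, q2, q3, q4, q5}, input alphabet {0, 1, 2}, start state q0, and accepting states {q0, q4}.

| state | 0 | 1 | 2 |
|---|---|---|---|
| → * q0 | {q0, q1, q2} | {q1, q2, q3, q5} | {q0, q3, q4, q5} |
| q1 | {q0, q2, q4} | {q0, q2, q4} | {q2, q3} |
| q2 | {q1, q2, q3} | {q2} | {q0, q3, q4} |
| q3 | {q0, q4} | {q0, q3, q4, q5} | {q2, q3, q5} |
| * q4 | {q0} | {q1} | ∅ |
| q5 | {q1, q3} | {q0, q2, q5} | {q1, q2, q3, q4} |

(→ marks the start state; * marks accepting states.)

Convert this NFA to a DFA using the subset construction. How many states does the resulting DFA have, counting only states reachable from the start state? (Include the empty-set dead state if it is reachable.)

Start state of the DFA: {q0}.
{q0} --0--> {q0, q1, q2}  [new]
{q0} --1--> {q1, q2, q3, q5}  [new]
{q0} --2--> {q0, q3, q4, q5}  [new]
{q0, q1, q2} --0--> {q0, q1, q2, q3, q4}  [new]
{q0, q1, q2} --1--> {q0, q1, q2, q3, q4, q5}  [new]
{q0, q1, q2} --2--> {q0, q2, q3, q4, q5}  [new]
{q1, q2, q3, q5} --0--> {q0, q1, q2, q3, q4}  [seen]
{q1, q2, q3, q5} --1--> {q0, q2, q3, q4, q5}  [seen]
{q1, q2, q3, q5} --2--> {q0, q1, q2, q3, q4, q5}  [seen]
{q0, q3, q4, q5} --0--> {q0, q1, q2, q3, q4}  [seen]
{q0, q3, q4, q5} --1--> {q0, q1, q2, q3, q4, q5}  [seen]
{q0, q3, q4, q5} --2--> {q0, q1, q2, q3, q4, q5}  [seen]
{q0, q1, q2, q3, q4} --0--> {q0, q1, q2, q3, q4}  [seen]
{q0, q1, q2, q3, q4} --1--> {q0, q1, q2, q3, q4, q5}  [seen]
{q0, q1, q2, q3, q4} --2--> {q0, q2, q3, q4, q5}  [seen]
{q0, q1, q2, q3, q4, q5} --0--> {q0, q1, q2, q3, q4}  [seen]
{q0, q1, q2, q3, q4, q5} --1--> {q0, q1, q2, q3, q4, q5}  [seen]
{q0, q1, q2, q3, q4, q5} --2--> {q0, q1, q2, q3, q4, q5}  [seen]
{q0, q2, q3, q4, q5} --0--> {q0, q1, q2, q3, q4}  [seen]
{q0, q2, q3, q4, q5} --1--> {q0, q1, q2, q3, q4, q5}  [seen]
{q0, q2, q3, q4, q5} --2--> {q0, q1, q2, q3, q4, q5}  [seen]
Reachable DFA states: {q0}, {q0, q1, q2}, {q1, q2, q3, q5}, {q0, q3, q4, q5}, {q0, q1, q2, q3, q4}, {q0, q1, q2, q3, q4, q5}, {q0, q2, q3, q4, q5}.

7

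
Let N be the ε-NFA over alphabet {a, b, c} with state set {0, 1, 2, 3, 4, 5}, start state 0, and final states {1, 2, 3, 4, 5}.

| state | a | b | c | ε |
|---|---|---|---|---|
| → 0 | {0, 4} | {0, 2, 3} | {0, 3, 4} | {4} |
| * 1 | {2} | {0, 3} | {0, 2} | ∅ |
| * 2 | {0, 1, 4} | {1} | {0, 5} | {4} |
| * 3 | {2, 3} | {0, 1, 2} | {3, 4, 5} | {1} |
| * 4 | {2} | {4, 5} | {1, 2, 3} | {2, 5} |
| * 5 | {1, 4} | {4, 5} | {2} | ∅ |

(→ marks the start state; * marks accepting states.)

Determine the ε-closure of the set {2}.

{2, 4, 5}

Begin with {2}.
2 →ε {4}; add 4.
4 →ε {2, 5}; add 5.
ε-closure = {2, 4, 5}.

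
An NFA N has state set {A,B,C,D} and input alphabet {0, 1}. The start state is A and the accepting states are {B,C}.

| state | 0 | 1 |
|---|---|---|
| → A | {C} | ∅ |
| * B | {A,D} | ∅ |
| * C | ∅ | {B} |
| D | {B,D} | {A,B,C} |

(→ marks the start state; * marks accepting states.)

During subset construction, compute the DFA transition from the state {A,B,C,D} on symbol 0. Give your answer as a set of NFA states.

{A,B,C,D}

δ(A,0) = {C}; δ(B,0) = {A,D}; δ(C,0) = ∅; δ(D,0) = {B,D}.
Union: {A,B,C,D}.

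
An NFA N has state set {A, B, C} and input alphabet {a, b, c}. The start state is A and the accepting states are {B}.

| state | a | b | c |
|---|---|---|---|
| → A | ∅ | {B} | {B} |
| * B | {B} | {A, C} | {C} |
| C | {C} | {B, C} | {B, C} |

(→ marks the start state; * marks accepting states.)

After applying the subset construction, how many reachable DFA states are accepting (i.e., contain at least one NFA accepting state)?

3

Start state of the DFA: {A}.
{A} --a--> ∅  [new]
{A} --b--> {B}  [new]
{A} --c--> {B}  [seen]
∅ --a--> ∅  [seen]
∅ --b--> ∅  [seen]
∅ --c--> ∅  [seen]
{B} --a--> {B}  [seen]
{B} --b--> {A, C}  [new]
{B} --c--> {C}  [new]
{A, C} --a--> {C}  [seen]
{A, C} --b--> {B, C}  [new]
{A, C} --c--> {B, C}  [seen]
{C} --a--> {C}  [seen]
{C} --b--> {B, C}  [seen]
{C} --c--> {B, C}  [seen]
{B, C} --a--> {B, C}  [seen]
{B, C} --b--> {A, B, C}  [new]
{B, C} --c--> {B, C}  [seen]
{A, B, C} --a--> {B, C}  [seen]
{A, B, C} --b--> {A, B, C}  [seen]
{A, B, C} --c--> {B, C}  [seen]
Reachable DFA states: {A}, ∅, {B}, {A, C}, {C}, {B, C}, {A, B, C}.
Accepting DFA states (contain an NFA accepting state): {B}, {B, C}, {A, B, C}.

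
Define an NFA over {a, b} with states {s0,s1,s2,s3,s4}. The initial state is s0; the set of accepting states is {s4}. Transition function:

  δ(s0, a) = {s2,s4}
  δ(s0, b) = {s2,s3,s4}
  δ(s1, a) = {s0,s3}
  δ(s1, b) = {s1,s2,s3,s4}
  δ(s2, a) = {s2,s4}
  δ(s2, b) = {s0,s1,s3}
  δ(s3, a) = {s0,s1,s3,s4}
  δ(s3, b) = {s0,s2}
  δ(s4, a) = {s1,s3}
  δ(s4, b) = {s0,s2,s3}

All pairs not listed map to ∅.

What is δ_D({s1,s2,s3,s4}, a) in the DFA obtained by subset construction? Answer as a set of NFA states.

{s0,s1,s2,s3,s4}

δ(s1,a) = {s0,s3}; δ(s2,a) = {s2,s4}; δ(s3,a) = {s0,s1,s3,s4}; δ(s4,a) = {s1,s3}.
Union: {s0,s1,s2,s3,s4}.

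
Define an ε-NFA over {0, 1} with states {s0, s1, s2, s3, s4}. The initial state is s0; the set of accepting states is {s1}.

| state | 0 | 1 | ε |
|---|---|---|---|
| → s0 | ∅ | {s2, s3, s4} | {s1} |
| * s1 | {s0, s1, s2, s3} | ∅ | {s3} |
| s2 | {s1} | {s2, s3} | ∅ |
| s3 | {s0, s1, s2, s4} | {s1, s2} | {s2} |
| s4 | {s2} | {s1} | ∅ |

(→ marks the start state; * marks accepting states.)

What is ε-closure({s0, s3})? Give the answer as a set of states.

{s0, s1, s2, s3}

Begin with {s0, s3}.
s0 →ε {s1}; add s1.
s3 →ε {s2}; add s2.
ε-closure = {s0, s1, s2, s3}.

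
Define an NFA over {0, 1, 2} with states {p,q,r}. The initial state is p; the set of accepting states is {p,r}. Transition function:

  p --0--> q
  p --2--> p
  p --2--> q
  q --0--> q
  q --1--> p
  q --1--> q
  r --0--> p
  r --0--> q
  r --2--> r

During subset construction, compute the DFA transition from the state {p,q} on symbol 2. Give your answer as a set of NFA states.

δ(p,2) = {p,q}; δ(q,2) = ∅.
Union: {p,q}.

{p,q}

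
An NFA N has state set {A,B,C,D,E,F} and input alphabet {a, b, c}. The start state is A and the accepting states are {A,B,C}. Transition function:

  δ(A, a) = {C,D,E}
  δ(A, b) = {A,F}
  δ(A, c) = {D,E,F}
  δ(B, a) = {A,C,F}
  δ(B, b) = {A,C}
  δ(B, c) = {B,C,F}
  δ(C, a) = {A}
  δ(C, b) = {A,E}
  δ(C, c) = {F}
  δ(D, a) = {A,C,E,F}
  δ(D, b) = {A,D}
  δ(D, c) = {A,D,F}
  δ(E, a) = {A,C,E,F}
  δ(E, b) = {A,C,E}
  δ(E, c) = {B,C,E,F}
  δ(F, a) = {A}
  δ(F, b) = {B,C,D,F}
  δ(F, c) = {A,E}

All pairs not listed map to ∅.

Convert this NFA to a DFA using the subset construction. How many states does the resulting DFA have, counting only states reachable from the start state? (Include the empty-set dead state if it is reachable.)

10

Start state of the DFA: {A}.
{A} --a--> {C,D,E}  [new]
{A} --b--> {A,F}  [new]
{A} --c--> {D,E,F}  [new]
{C,D,E} --a--> {A,C,E,F}  [new]
{C,D,E} --b--> {A,C,D,E}  [new]
{C,D,E} --c--> {A,B,C,D,E,F}  [new]
{A,F} --a--> {A,C,D,E}  [seen]
{A,F} --b--> {A,B,C,D,F}  [new]
{A,F} --c--> {A,D,E,F}  [new]
{D,E,F} --a--> {A,C,E,F}  [seen]
{D,E,F} --b--> {A,B,C,D,E,F}  [seen]
{D,E,F} --c--> {A,B,C,D,E,F}  [seen]
{A,C,E,F} --a--> {A,C,D,E,F}  [new]
{A,C,E,F} --b--> {A,B,C,D,E,F}  [seen]
{A,C,E,F} --c--> {A,B,C,D,E,F}  [seen]
{A,C,D,E} --a--> {A,C,D,E,F}  [seen]
{A,C,D,E} --b--> {A,C,D,E,F}  [seen]
{A,C,D,E} --c--> {A,B,C,D,E,F}  [seen]
{A,B,C,D,E,F} --a--> {A,C,D,E,F}  [seen]
{A,B,C,D,E,F} --b--> {A,B,C,D,E,F}  [seen]
{A,B,C,D,E,F} --c--> {A,B,C,D,E,F}  [seen]
{A,B,C,D,F} --a--> {A,C,D,E,F}  [seen]
{A,B,C,D,F} --b--> {A,B,C,D,E,F}  [seen]
{A,B,C,D,F} --c--> {A,B,C,D,E,F}  [seen]
{A,D,E,F} --a--> {A,C,D,E,F}  [seen]
{A,D,E,F} --b--> {A,B,C,D,E,F}  [seen]
{A,D,E,F} --c--> {A,B,C,D,E,F}  [seen]
{A,C,D,E,F} --a--> {A,C,D,E,F}  [seen]
{A,C,D,E,F} --b--> {A,B,C,D,E,F}  [seen]
{A,C,D,E,F} --c--> {A,B,C,D,E,F}  [seen]
Reachable DFA states: {A}, {C,D,E}, {A,F}, {D,E,F}, {A,C,E,F}, {A,C,D,E}, {A,B,C,D,E,F}, {A,B,C,D,F}, {A,D,E,F}, {A,C,D,E,F}.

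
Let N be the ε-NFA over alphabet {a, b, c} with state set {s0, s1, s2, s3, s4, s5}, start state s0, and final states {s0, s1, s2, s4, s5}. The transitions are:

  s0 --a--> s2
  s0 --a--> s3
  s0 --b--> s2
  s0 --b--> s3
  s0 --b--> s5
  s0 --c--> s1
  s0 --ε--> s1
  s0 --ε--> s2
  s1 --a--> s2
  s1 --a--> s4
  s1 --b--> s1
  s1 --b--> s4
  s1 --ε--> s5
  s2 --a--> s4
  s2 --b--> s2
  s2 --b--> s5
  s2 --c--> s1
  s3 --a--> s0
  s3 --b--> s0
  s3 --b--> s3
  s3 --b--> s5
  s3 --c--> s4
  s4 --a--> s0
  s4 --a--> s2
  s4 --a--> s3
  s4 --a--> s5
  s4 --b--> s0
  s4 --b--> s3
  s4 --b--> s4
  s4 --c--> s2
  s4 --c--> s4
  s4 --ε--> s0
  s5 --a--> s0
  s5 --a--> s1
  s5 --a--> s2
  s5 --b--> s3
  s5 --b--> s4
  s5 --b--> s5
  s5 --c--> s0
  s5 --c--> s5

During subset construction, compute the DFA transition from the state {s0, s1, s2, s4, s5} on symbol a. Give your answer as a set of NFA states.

{s0, s1, s2, s3, s4, s5}

δ(s0,a) = {s2, s3}; δ(s1,a) = {s2, s4}; δ(s2,a) = {s4}; δ(s4,a) = {s0, s2, s3, s5}; δ(s5,a) = {s0, s1, s2}.
Union: {s0, s1, s2, s3, s4, s5}.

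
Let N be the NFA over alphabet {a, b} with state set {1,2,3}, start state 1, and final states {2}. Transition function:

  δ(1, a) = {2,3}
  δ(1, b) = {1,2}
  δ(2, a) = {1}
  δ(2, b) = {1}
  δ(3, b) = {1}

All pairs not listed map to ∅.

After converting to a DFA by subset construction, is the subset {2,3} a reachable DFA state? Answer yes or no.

Start state of the DFA: {1}.
{1} --a--> {2,3}  [new]
{1} --b--> {1,2}  [new]
{2,3} --a--> {1}  [seen]
{2,3} --b--> {1}  [seen]
{1,2} --a--> {1,2,3}  [new]
{1,2} --b--> {1,2}  [seen]
{1,2,3} --a--> {1,2,3}  [seen]
{1,2,3} --b--> {1,2}  [seen]
Reachable DFA states: {1}, {2,3}, {1,2}, {1,2,3}.
{2,3} is among them.

yes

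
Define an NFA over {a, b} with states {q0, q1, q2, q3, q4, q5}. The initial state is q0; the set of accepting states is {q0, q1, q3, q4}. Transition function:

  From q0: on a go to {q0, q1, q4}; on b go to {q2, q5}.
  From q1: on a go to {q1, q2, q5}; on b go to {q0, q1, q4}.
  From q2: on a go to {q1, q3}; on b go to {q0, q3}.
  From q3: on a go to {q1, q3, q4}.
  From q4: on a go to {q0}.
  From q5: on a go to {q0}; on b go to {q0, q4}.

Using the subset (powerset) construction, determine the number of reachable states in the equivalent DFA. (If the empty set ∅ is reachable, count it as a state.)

8

Start state of the DFA: {q0}.
{q0} --a--> {q0, q1, q4}  [new]
{q0} --b--> {q2, q5}  [new]
{q0, q1, q4} --a--> {q0, q1, q2, q4, q5}  [new]
{q0, q1, q4} --b--> {q0, q1, q2, q4, q5}  [seen]
{q2, q5} --a--> {q0, q1, q3}  [new]
{q2, q5} --b--> {q0, q3, q4}  [new]
{q0, q1, q2, q4, q5} --a--> {q0, q1, q2, q3, q4, q5}  [new]
{q0, q1, q2, q4, q5} --b--> {q0, q1, q2, q3, q4, q5}  [seen]
{q0, q1, q3} --a--> {q0, q1, q2, q3, q4, q5}  [seen]
{q0, q1, q3} --b--> {q0, q1, q2, q4, q5}  [seen]
{q0, q3, q4} --a--> {q0, q1, q3, q4}  [new]
{q0, q3, q4} --b--> {q2, q5}  [seen]
{q0, q1, q2, q3, q4, q5} --a--> {q0, q1, q2, q3, q4, q5}  [seen]
{q0, q1, q2, q3, q4, q5} --b--> {q0, q1, q2, q3, q4, q5}  [seen]
{q0, q1, q3, q4} --a--> {q0, q1, q2, q3, q4, q5}  [seen]
{q0, q1, q3, q4} --b--> {q0, q1, q2, q4, q5}  [seen]
Reachable DFA states: {q0}, {q0, q1, q4}, {q2, q5}, {q0, q1, q2, q4, q5}, {q0, q1, q3}, {q0, q3, q4}, {q0, q1, q2, q3, q4, q5}, {q0, q1, q3, q4}.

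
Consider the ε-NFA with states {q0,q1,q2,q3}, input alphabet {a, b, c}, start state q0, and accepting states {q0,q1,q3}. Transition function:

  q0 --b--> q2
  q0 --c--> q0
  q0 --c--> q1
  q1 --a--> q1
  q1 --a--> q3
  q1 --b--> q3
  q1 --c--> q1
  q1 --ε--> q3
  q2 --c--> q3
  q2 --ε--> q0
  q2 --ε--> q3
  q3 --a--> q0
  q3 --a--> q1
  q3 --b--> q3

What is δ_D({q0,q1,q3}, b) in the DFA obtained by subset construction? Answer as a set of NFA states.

{q0,q2,q3}

δ(q0,b) = {q2}; δ(q1,b) = {q3}; δ(q3,b) = {q3}.
Union: {q2,q3}.
ε-closure gives {q0,q2,q3}.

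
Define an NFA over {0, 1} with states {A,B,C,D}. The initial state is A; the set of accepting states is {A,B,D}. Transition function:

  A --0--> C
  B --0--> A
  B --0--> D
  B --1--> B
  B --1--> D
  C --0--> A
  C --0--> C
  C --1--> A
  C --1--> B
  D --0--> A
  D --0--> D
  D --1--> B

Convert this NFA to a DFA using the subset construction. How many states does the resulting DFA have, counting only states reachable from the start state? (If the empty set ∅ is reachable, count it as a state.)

9

Start state of the DFA: {A}.
{A} --0--> {C}  [new]
{A} --1--> ∅  [new]
{C} --0--> {A,C}  [new]
{C} --1--> {A,B}  [new]
∅ --0--> ∅  [seen]
∅ --1--> ∅  [seen]
{A,C} --0--> {A,C}  [seen]
{A,C} --1--> {A,B}  [seen]
{A,B} --0--> {A,C,D}  [new]
{A,B} --1--> {B,D}  [new]
{A,C,D} --0--> {A,C,D}  [seen]
{A,C,D} --1--> {A,B}  [seen]
{B,D} --0--> {A,D}  [new]
{B,D} --1--> {B,D}  [seen]
{A,D} --0--> {A,C,D}  [seen]
{A,D} --1--> {B}  [new]
{B} --0--> {A,D}  [seen]
{B} --1--> {B,D}  [seen]
Reachable DFA states: {A}, {C}, ∅, {A,C}, {A,B}, {A,C,D}, {B,D}, {A,D}, {B}.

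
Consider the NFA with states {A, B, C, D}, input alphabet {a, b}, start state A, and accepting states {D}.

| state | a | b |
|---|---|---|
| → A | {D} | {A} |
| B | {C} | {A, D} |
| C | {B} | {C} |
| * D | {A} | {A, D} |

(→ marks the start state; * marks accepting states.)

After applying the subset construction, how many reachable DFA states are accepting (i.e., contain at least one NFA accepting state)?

2

Start state of the DFA: {A}.
{A} --a--> {D}  [new]
{A} --b--> {A}  [seen]
{D} --a--> {A}  [seen]
{D} --b--> {A, D}  [new]
{A, D} --a--> {A, D}  [seen]
{A, D} --b--> {A, D}  [seen]
Reachable DFA states: {A}, {D}, {A, D}.
Accepting DFA states (contain an NFA accepting state): {D}, {A, D}.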